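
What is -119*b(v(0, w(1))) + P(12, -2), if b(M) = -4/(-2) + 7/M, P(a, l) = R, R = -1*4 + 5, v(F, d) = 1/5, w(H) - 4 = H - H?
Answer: -4402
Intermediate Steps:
w(H) = 4 (w(H) = 4 + (H - H) = 4 + 0 = 4)
v(F, d) = 1/5
R = 1 (R = -4 + 5 = 1)
P(a, l) = 1
b(M) = 2 + 7/M (b(M) = -4*(-1/2) + 7/M = 2 + 7/M)
-119*b(v(0, w(1))) + P(12, -2) = -119*(2 + 7/(1/5)) + 1 = -119*(2 + 7*5) + 1 = -119*(2 + 35) + 1 = -119*37 + 1 = -4403 + 1 = -4402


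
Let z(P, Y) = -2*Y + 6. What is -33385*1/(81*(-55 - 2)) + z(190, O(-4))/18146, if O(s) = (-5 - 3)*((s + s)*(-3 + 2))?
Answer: 303211444/41890041 ≈ 7.2383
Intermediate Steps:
O(s) = 16*s (O(s) = -8*2*s*(-1) = -(-16)*s = 16*s)
z(P, Y) = 6 - 2*Y
-33385*1/(81*(-55 - 2)) + z(190, O(-4))/18146 = -33385*1/(81*(-55 - 2)) + (6 - 32*(-4))/18146 = -33385/(81*(-57)) + (6 - 2*(-64))*(1/18146) = -33385/(-4617) + (6 + 128)*(1/18146) = -33385*(-1/4617) + 134*(1/18146) = 33385/4617 + 67/9073 = 303211444/41890041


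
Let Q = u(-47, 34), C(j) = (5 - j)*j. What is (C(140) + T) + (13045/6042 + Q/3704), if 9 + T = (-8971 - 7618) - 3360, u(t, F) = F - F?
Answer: -234766991/6042 ≈ -38856.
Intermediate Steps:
u(t, F) = 0
C(j) = j*(5 - j)
Q = 0
T = -19958 (T = -9 + ((-8971 - 7618) - 3360) = -9 + (-16589 - 3360) = -9 - 19949 = -19958)
(C(140) + T) + (13045/6042 + Q/3704) = (140*(5 - 1*140) - 19958) + (13045/6042 + 0/3704) = (140*(5 - 140) - 19958) + (13045*(1/6042) + 0*(1/3704)) = (140*(-135) - 19958) + (13045/6042 + 0) = (-18900 - 19958) + 13045/6042 = -38858 + 13045/6042 = -234766991/6042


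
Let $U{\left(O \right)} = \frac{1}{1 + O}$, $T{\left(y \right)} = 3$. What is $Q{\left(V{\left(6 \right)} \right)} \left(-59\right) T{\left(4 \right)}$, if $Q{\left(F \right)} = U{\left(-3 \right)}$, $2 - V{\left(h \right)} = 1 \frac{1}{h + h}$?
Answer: $\frac{177}{2} \approx 88.5$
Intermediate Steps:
$V{\left(h \right)} = 2 - \frac{1}{2 h}$ ($V{\left(h \right)} = 2 - 1 \frac{1}{h + h} = 2 - 1 \frac{1}{2 h} = 2 - \frac{1}{2 h}$)
$Q{\left(F \right)} = - \frac{1}{2}$ ($Q{\left(F \right)} = \frac{1}{1 - 3} = \frac{1}{-2} = - \frac{1}{2}$)
$Q{\left(V{\left(6 \right)} \right)} \left(-59\right) T{\left(4 \right)} = \left(- \frac{1}{2}\right) \left(-59\right) 3 = \frac{59}{2} \cdot 3 = \frac{177}{2}$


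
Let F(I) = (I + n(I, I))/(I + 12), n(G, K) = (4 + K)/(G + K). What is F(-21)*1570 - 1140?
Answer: 463565/189 ≈ 2452.7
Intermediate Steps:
n(G, K) = (4 + K)/(G + K)
F(I) = (I + (4 + I)/(2*I))/(12 + I) (F(I) = (I + (4 + I)/(I + I))/(I + 12) = (I + (4 + I)/((2*I)))/(12 + I) = (I + (1/(2*I))*(4 + I))/(12 + I) = (I + (4 + I)/(2*I))/(12 + I))
F(-21)*1570 - 1140 = ((2 + (-21)**2 + (1/2)*(-21))/((-21)*(12 - 21)))*1570 - 1140 = -1/21*(2 + 441 - 21/2)/(-9)*1570 - 1140 = -1/21*(-1/9)*865/2*1570 - 1140 = (865/378)*1570 - 1140 = 679025/189 - 1140 = 463565/189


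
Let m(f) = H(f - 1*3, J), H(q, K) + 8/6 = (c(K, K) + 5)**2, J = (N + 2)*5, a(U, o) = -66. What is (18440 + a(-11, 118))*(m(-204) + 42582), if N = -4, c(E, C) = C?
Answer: 2348509558/3 ≈ 7.8284e+8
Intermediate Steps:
J = -10 (J = (-4 + 2)*5 = -2*5 = -10)
H(q, K) = -4/3 + (5 + K)**2 (H(q, K) = -4/3 + (K + 5)**2 = -4/3 + (5 + K)**2)
m(f) = 71/3 (m(f) = -4/3 + (5 - 10)**2 = -4/3 + (-5)**2 = -4/3 + 25 = 71/3)
(18440 + a(-11, 118))*(m(-204) + 42582) = (18440 - 66)*(71/3 + 42582) = 18374*(127817/3) = 2348509558/3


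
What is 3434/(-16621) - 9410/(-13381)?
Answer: 110453256/222405601 ≈ 0.49663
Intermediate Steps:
3434/(-16621) - 9410/(-13381) = 3434*(-1/16621) - 9410*(-1/13381) = -3434/16621 + 9410/13381 = 110453256/222405601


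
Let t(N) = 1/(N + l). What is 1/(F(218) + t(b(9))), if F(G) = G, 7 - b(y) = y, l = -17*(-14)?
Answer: 236/51449 ≈ 0.0045871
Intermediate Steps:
l = 238
b(y) = 7 - y
t(N) = 1/(238 + N) (t(N) = 1/(N + 238) = 1/(238 + N))
1/(F(218) + t(b(9))) = 1/(218 + 1/(238 + (7 - 1*9))) = 1/(218 + 1/(238 + (7 - 9))) = 1/(218 + 1/(238 - 2)) = 1/(218 + 1/236) = 1/(51449/236) = 236/51449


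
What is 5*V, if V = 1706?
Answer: 8530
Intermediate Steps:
5*V = 5*1706 = 8530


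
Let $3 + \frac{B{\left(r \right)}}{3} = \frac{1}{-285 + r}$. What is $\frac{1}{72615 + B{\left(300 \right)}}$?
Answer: $\frac{5}{363031} \approx 1.3773 \cdot 10^{-5}$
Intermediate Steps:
$B{\left(r \right)} = -9 + \frac{3}{-285 + r}$
$\frac{1}{72615 + B{\left(300 \right)}} = \frac{1}{72615 + \frac{3 \left(856 - 900\right)}{-285 + 300}} = \frac{1}{72615 + \frac{3 \left(856 - 900\right)}{15}} = \frac{1}{72615 + 3 \cdot \frac{1}{15} \left(-44\right)} = \frac{1}{72615 - \frac{44}{5}} = \frac{1}{\frac{363031}{5}} = \frac{5}{363031}$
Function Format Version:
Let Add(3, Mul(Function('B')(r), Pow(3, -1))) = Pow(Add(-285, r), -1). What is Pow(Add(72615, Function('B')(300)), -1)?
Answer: Rational(5, 363031) ≈ 1.3773e-5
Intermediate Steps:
Function('B')(r) = Add(-9, Mul(3, Pow(Add(-285, r), -1)))
Pow(Add(72615, Function('B')(300)), -1) = Pow(Add(72615, Mul(3, Pow(Add(-285, 300), -1), Add(856, Mul(-3, 300)))), -1) = Pow(Add(72615, Mul(3, Pow(15, -1), Add(856, -900))), -1) = Pow(Add(72615, Mul(3, Rational(1, 15), -44)), -1) = Pow(Add(72615, Rational(-44, 5)), -1) = Pow(Rational(363031, 5), -1) = Rational(5, 363031)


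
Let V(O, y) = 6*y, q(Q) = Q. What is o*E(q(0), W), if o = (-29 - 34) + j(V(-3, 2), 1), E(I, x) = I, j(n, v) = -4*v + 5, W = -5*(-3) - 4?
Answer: 0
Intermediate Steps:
W = 11 (W = 15 - 4 = 11)
j(n, v) = 5 - 4*v
o = -62 (o = (-29 - 34) + (5 - 4*1) = -63 + (5 - 4) = -63 + 1 = -62)
o*E(q(0), W) = -62*0 = 0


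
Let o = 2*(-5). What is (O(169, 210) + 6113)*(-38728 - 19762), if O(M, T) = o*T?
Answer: -234720370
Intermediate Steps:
o = -10
O(M, T) = -10*T
(O(169, 210) + 6113)*(-38728 - 19762) = (-10*210 + 6113)*(-38728 - 19762) = (-2100 + 6113)*(-58490) = 4013*(-58490) = -234720370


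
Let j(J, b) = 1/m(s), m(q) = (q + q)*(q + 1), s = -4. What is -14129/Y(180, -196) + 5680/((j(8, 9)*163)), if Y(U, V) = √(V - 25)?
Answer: 136320/163 + 14129*I*√221/221 ≈ 836.32 + 950.42*I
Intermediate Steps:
m(q) = 2*q*(1 + q) (m(q) = (2*q)*(1 + q) = 2*q*(1 + q))
Y(U, V) = √(-25 + V)
j(J, b) = 1/24 (j(J, b) = 1/(2*(-4)*(1 - 4)) = 1/(2*(-4)*(-3)) = 1/24)
-14129/Y(180, -196) + 5680/((j(8, 9)*163)) = -14129/√(-25 - 196) + 5680/(((1/24)*163)) = -14129*(-I*√221/221) + 5680/(163/24) = -14129*(-I*√221/221) + 5680*(24/163) = -(-14129)*I*√221/221 + 136320/163 = 14129*I*√221/221 + 136320/163 = 136320/163 + 14129*I*√221/221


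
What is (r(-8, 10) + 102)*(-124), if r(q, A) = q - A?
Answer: -10416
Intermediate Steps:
(r(-8, 10) + 102)*(-124) = ((-8 - 1*10) + 102)*(-124) = ((-8 - 10) + 102)*(-124) = (-18 + 102)*(-124) = 84*(-124) = -10416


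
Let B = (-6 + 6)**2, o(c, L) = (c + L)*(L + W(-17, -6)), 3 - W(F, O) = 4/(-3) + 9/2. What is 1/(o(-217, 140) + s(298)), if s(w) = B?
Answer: -6/64603 ≈ -9.2875e-5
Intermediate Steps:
W(F, O) = -1/6 (W(F, O) = 3 - (4/(-3) + 9/2) = 3 - (4*(-1/3) + 9*(1/2)) = 3 - (-4/3 + 9/2) = 3 - 1*19/6 = 3 - 19/6 = -1/6)
o(c, L) = (-1/6 + L)*(L + c) (o(c, L) = (c + L)*(L - 1/6) = (L + c)*(-1/6 + L) = (-1/6 + L)*(L + c))
B = 0 (B = 0**2 = 0)
s(w) = 0
1/(o(-217, 140) + s(298)) = 1/((140**2 - 1/6*140 - 1/6*(-217) + 140*(-217)) + 0) = 1/((19600 - 70/3 + 217/6 - 30380) + 0) = 1/(-64603/6 + 0) = 1/(-64603/6) = -6/64603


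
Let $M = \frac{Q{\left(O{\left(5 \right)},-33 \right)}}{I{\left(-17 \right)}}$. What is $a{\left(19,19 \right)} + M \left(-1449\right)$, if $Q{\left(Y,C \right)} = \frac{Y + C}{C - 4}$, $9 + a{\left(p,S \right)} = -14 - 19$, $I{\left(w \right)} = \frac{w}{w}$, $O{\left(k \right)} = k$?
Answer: $- \frac{42126}{37} \approx -1138.5$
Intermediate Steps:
$I{\left(w \right)} = 1$
$a{\left(p,S \right)} = -42$ ($a{\left(p,S \right)} = -9 - 33 = -42$)
$Q{\left(Y,C \right)} = \frac{C + Y}{-4 + C}$
$M = \frac{28}{37}$ ($M = \frac{\frac{1}{-4 - 33} \left(-33 + 5\right)}{1} = \frac{1}{-37} \left(-28\right) 1 = \left(- \frac{1}{37}\right) \left(-28\right) 1 = \frac{28}{37} \cdot 1 = \frac{28}{37} \approx 0.75676$)
$a{\left(19,19 \right)} + M \left(-1449\right) = -42 + \frac{28}{37} \left(-1449\right) = -42 - \frac{40572}{37} = - \frac{42126}{37}$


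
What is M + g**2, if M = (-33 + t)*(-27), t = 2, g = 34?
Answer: 1993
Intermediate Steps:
M = 837 (M = (-33 + 2)*(-27) = -31*(-27) = 837)
M + g**2 = 837 + 34**2 = 837 + 1156 = 1993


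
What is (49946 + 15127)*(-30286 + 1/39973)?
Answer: -78778823431221/39973 ≈ -1.9708e+9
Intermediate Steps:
(49946 + 15127)*(-30286 + 1/39973) = 65073*(-30286 + 1/39973) = 65073*(-1210622277/39973) = -78778823431221/39973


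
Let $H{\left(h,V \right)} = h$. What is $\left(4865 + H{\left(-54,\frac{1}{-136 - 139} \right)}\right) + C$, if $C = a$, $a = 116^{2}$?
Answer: $18267$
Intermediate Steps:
$a = 13456$
$C = 13456$
$\left(4865 + H{\left(-54,\frac{1}{-136 - 139} \right)}\right) + C = \left(4865 - 54\right) + 13456 = 4811 + 13456 = 18267$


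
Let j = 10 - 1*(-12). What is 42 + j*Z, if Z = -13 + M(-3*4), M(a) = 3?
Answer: -178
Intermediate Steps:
j = 22 (j = 10 + 12 = 22)
Z = -10 (Z = -13 + 3 = -10)
42 + j*Z = 42 + 22*(-10) = 42 - 220 = -178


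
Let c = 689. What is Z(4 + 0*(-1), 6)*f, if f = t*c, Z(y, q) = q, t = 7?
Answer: 28938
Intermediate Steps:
f = 4823 (f = 7*689 = 4823)
Z(4 + 0*(-1), 6)*f = 6*4823 = 28938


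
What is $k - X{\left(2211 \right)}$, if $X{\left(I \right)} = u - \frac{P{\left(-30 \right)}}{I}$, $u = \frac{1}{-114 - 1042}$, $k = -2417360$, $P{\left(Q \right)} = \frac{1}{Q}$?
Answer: $- \frac{92678536493813}{38338740} \approx -2.4174 \cdot 10^{6}$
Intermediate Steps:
$u = - \frac{1}{1156}$ ($u = \frac{1}{-1156} = - \frac{1}{1156} \approx -0.00086505$)
$X{\left(I \right)} = - \frac{1}{1156} + \frac{1}{30 I}$ ($X{\left(I \right)} = - \frac{1}{1156} - \frac{1}{\left(-30\right) I} = - \frac{1}{1156} - - \frac{1}{30 I} = - \frac{1}{1156} + \frac{1}{30 I}$)
$k - X{\left(2211 \right)} = -2417360 - \frac{578 - 33165}{17340 \cdot 2211} = -2417360 - \frac{1}{17340} \cdot \frac{1}{2211} \left(578 - 33165\right) = -2417360 - \frac{1}{17340} \cdot \frac{1}{2211} \left(-32587\right) = -2417360 - - \frac{32587}{38338740} = -2417360 + \frac{32587}{38338740} = - \frac{92678536493813}{38338740}$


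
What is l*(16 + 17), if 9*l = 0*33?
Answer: 0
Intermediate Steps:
l = 0 (l = (0*33)/9 = (1/9)*0 = 0)
l*(16 + 17) = 0*(16 + 17) = 0*33 = 0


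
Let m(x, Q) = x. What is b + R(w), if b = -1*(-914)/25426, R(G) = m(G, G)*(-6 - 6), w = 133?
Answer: -20289491/12713 ≈ -1596.0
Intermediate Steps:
R(G) = -12*G (R(G) = G*(-6 - 6) = G*(-12) = -12*G)
b = 457/12713 (b = 914*(1/25426) = 457/12713 ≈ 0.035947)
b + R(w) = 457/12713 - 12*133 = 457/12713 - 1596 = -20289491/12713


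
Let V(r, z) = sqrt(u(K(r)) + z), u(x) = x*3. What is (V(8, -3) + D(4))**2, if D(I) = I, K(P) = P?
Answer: (4 + sqrt(21))**2 ≈ 73.661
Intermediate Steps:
u(x) = 3*x
V(r, z) = sqrt(z + 3*r) (V(r, z) = sqrt(3*r + z) = sqrt(z + 3*r))
(V(8, -3) + D(4))**2 = (sqrt(-3 + 3*8) + 4)**2 = (sqrt(-3 + 24) + 4)**2 = (sqrt(21) + 4)**2 = (4 + sqrt(21))**2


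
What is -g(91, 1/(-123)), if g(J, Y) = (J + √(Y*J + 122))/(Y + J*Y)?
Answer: 11193/92 + √1834545/92 ≈ 136.39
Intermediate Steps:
g(J, Y) = (J + √(122 + J*Y))/(Y + J*Y) (g(J, Y) = (J + √(J*Y + 122))/(Y + J*Y) = (J + √(122 + J*Y))/(Y + J*Y))
-g(91, 1/(-123)) = -(91 + √(122 + 91/(-123)))/((1/(-123))*(1 + 91)) = -(91 + √(122 + 91*(-1/123)))/((-1/123)*92) = -(-123)*(91 + √(122 - 91/123))/92 = -(-123)*(91 + √(14915/123))/92 = -(-123)*(91 + √1834545/123)/92 = -(-11193/92 - √1834545/92) = 11193/92 + √1834545/92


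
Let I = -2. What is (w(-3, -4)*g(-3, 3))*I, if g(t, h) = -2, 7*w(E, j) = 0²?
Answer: 0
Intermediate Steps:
w(E, j) = 0 (w(E, j) = (⅐)*0² = (⅐)*0 = 0)
(w(-3, -4)*g(-3, 3))*I = (0*(-2))*(-2) = 0*(-2) = 0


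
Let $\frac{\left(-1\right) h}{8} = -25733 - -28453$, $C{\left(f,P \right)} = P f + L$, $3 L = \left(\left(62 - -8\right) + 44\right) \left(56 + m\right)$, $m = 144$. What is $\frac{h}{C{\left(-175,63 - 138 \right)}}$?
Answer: $- \frac{4352}{4145} \approx -1.0499$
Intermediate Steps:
$L = 7600$ ($L = \frac{\left(\left(62 - -8\right) + 44\right) \left(56 + 144\right)}{3} = \frac{\left(\left(62 + 8\right) + 44\right) 200}{3} = \frac{\left(70 + 44\right) 200}{3} = \frac{114 \cdot 200}{3} = \frac{1}{3} \cdot 22800 = 7600$)
$C{\left(f,P \right)} = 7600 + P f$ ($C{\left(f,P \right)} = P f + 7600 = 7600 + P f$)
$h = -21760$ ($h = - 8 \left(-25733 - -28453\right) = - 8 \left(-25733 + 28453\right) = \left(-8\right) 2720 = -21760$)
$\frac{h}{C{\left(-175,63 - 138 \right)}} = - \frac{21760}{7600 + \left(63 - 138\right) \left(-175\right)} = - \frac{21760}{7600 - -13125} = - \frac{21760}{7600 + 13125} = - \frac{21760}{20725} = \left(-21760\right) \frac{1}{20725} = - \frac{4352}{4145}$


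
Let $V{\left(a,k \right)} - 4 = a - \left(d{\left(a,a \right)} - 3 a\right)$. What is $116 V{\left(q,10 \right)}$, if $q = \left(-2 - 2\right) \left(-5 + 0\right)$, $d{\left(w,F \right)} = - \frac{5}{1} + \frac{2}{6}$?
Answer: $\frac{30856}{3} \approx 10285.0$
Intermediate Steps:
$d{\left(w,F \right)} = - \frac{14}{3}$ ($d{\left(w,F \right)} = \left(-5\right) 1 + 2 \cdot \frac{1}{6} = -5 + \frac{1}{3} = - \frac{14}{3}$)
$q = 20$ ($q = \left(-4\right) \left(-5\right) = 20$)
$V{\left(a,k \right)} = \frac{26}{3} + 4 a$ ($V{\left(a,k \right)} = 4 + \left(a - \left(- \frac{14}{3} - 3 a\right)\right) = 4 + \left(a + \left(\frac{14}{3} + 3 a\right)\right) = 4 + \left(\frac{14}{3} + 4 a\right) = \frac{26}{3} + 4 a$)
$116 V{\left(q,10 \right)} = 116 \left(\frac{26}{3} + 4 \cdot 20\right) = 116 \left(\frac{26}{3} + 80\right) = 116 \cdot \frac{266}{3} = \frac{30856}{3}$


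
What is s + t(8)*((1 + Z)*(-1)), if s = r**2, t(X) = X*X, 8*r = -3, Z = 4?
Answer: -20471/64 ≈ -319.86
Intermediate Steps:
r = -3/8 (r = (1/8)*(-3) = -3/8 ≈ -0.37500)
t(X) = X**2
s = 9/64 (s = (-3/8)**2 = 9/64 ≈ 0.14063)
s + t(8)*((1 + Z)*(-1)) = 9/64 + 8**2*((1 + 4)*(-1)) = 9/64 + 64*(5*(-1)) = 9/64 + 64*(-5) = 9/64 - 320 = -20471/64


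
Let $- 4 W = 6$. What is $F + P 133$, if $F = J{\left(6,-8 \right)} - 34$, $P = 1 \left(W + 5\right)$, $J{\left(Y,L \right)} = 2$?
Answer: $\frac{867}{2} \approx 433.5$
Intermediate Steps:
$W = - \frac{3}{2}$ ($W = \left(- \frac{1}{4}\right) 6 = - \frac{3}{2} \approx -1.5$)
$P = \frac{7}{2}$ ($P = 1 \left(- \frac{3}{2} + 5\right) = 1 \cdot \frac{7}{2} = \frac{7}{2} \approx 3.5$)
$F = -32$ ($F = 2 - 34 = -32$)
$F + P 133 = -32 + \frac{7}{2} \cdot 133 = -32 + \frac{931}{2} = \frac{867}{2}$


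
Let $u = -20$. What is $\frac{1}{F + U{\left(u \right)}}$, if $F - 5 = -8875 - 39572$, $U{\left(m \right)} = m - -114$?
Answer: $- \frac{1}{48348} \approx -2.0683 \cdot 10^{-5}$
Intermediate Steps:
$U{\left(m \right)} = 114 + m$ ($U{\left(m \right)} = m + 114 = 114 + m$)
$F = -48442$ ($F = 5 - 48447 = -48442$)
$\frac{1}{F + U{\left(u \right)}} = \frac{1}{-48442 + \left(114 - 20\right)} = \frac{1}{-48442 + 94} = \frac{1}{-48348} = - \frac{1}{48348}$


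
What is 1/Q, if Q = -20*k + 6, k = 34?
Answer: -1/674 ≈ -0.0014837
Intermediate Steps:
Q = -674 (Q = -20*34 + 6 = -680 + 6 = -674)
1/Q = 1/(-674) = -1/674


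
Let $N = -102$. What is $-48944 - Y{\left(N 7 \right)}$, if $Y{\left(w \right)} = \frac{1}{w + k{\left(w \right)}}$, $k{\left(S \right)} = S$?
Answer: $- \frac{69892031}{1428} \approx -48944.0$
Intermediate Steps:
$Y{\left(w \right)} = \frac{1}{2 w}$ ($Y{\left(w \right)} = \frac{1}{w + w} = \frac{1}{2 w}$)
$-48944 - Y{\left(N 7 \right)} = -48944 - \frac{1}{2 \left(\left(-102\right) 7\right)} = -48944 - \frac{1}{2 \left(-714\right)} = -48944 - \frac{1}{2} \left(- \frac{1}{714}\right) = -48944 - - \frac{1}{1428} = -48944 + \frac{1}{1428} = - \frac{69892031}{1428}$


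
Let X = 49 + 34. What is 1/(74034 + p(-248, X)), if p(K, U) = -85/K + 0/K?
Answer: 248/18360517 ≈ 1.3507e-5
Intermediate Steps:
X = 83
p(K, U) = -85/K (p(K, U) = -85/K + 0 = -85/K)
1/(74034 + p(-248, X)) = 1/(74034 - 85/(-248)) = 1/(74034 - 85*(-1/248)) = 1/(74034 + 85/248) = 1/(18360517/248) = 248/18360517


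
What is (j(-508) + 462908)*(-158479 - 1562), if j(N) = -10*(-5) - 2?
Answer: -74091941196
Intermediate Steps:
j(N) = 48 (j(N) = 50 - 2 = 48)
(j(-508) + 462908)*(-158479 - 1562) = (48 + 462908)*(-158479 - 1562) = 462956*(-160041) = -74091941196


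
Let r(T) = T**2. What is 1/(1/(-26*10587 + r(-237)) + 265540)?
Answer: 219093/58177955219 ≈ 3.7659e-6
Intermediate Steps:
1/(1/(-26*10587 + r(-237)) + 265540) = 1/(1/(-26*10587 + (-237)**2) + 265540) = 1/(1/(-275262 + 56169) + 265540) = 1/(1/(-219093) + 265540) = 1/(-1/219093 + 265540) = 1/(58177955219/219093) = 219093/58177955219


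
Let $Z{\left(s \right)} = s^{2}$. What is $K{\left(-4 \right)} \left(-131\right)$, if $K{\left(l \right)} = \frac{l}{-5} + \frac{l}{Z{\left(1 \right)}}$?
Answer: $\frac{2096}{5} \approx 419.2$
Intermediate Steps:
$K{\left(l \right)} = \frac{4 l}{5}$ ($K{\left(l \right)} = \frac{l}{-5} + \frac{l}{1^{2}} = l \left(- \frac{1}{5}\right) + \frac{l}{1} = - \frac{l}{5} + l 1 = - \frac{l}{5} + l = \frac{4 l}{5}$)
$K{\left(-4 \right)} \left(-131\right) = \frac{4}{5} \left(-4\right) \left(-131\right) = \left(- \frac{16}{5}\right) \left(-131\right) = \frac{2096}{5}$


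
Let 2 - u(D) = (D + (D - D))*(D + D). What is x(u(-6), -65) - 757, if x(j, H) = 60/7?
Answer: -5239/7 ≈ -748.43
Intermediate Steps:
u(D) = 2 - 2*D² (u(D) = 2 - (D + (D - D))*(D + D) = 2 - (D + 0)*2*D = 2 - D*2*D = 2 - 2*D²)
x(j, H) = 60/7 (x(j, H) = 60*(⅐) = 60/7)
x(u(-6), -65) - 757 = 60/7 - 757 = -5239/7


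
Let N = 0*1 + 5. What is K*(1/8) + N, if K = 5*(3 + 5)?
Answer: 10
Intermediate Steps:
N = 5 (N = 0 + 5 = 5)
K = 40 (K = 5*8 = 40)
K*(1/8) + N = 40*(1/8) + 5 = 5 + 5 = 10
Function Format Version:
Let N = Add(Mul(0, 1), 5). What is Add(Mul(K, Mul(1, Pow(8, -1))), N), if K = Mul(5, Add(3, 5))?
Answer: 10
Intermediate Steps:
N = 5 (N = Add(0, 5) = 5)
K = 40 (K = Mul(5, 8) = 40)
Add(Mul(K, Mul(1, Pow(8, -1))), N) = Add(Mul(40, Mul(1, Pow(8, -1))), 5) = Add(Mul(40, Mul(1, Rational(1, 8))), 5) = Add(Mul(40, Rational(1, 8)), 5) = Add(5, 5) = 10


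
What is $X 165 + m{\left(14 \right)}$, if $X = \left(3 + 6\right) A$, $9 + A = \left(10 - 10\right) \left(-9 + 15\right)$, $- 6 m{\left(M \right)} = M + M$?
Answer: $- \frac{40109}{3} \approx -13370.0$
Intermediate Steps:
$m{\left(M \right)} = - \frac{M}{3}$ ($m{\left(M \right)} = - \frac{M + M}{6} = - \frac{2 M}{6} = - \frac{M}{3}$)
$A = -9$ ($A = -9 + \left(10 - 10\right) \left(-9 + 15\right) = -9 + 0 \cdot 6 = -9 + 0 = -9$)
$X = -81$ ($X = \left(3 + 6\right) \left(-9\right) = 9 \left(-9\right) = -81$)
$X 165 + m{\left(14 \right)} = \left(-81\right) 165 - \frac{14}{3} = -13365 - \frac{14}{3} = - \frac{40109}{3}$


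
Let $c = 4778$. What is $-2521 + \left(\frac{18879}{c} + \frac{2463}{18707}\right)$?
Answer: $- \frac{224967200299}{89382046} \approx -2516.9$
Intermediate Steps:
$-2521 + \left(\frac{18879}{c} + \frac{2463}{18707}\right) = -2521 + \left(\frac{18879}{4778} + \frac{2463}{18707}\right) = -2521 + \frac{364937667}{89382046} = - \frac{224967200299}{89382046}$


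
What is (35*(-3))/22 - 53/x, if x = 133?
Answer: -15131/2926 ≈ -5.1712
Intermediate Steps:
(35*(-3))/22 - 53/x = (35*(-3))/22 - 53/133 = -105*1/22 - 53*1/133 = -105/22 - 53/133 = -15131/2926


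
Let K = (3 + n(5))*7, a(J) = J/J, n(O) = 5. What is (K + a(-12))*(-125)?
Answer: -7125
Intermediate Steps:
a(J) = 1
K = 56 (K = (3 + 5)*7 = 8*7 = 56)
(K + a(-12))*(-125) = (56 + 1)*(-125) = 57*(-125) = -7125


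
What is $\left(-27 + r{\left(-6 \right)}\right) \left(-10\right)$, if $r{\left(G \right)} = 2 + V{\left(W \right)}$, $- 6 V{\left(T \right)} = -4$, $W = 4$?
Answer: $\frac{730}{3} \approx 243.33$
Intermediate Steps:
$V{\left(T \right)} = \frac{2}{3}$ ($V{\left(T \right)} = \left(- \frac{1}{6}\right) \left(-4\right) = \frac{2}{3}$)
$r{\left(G \right)} = \frac{8}{3}$ ($r{\left(G \right)} = 2 + \frac{2}{3} = \frac{8}{3}$)
$\left(-27 + r{\left(-6 \right)}\right) \left(-10\right) = \left(-27 + \frac{8}{3}\right) \left(-10\right) = \left(- \frac{73}{3}\right) \left(-10\right) = \frac{730}{3}$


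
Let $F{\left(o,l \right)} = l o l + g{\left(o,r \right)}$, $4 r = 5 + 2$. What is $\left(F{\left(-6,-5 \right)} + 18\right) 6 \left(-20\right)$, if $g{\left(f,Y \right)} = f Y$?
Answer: $17100$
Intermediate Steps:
$r = \frac{7}{4}$ ($r = \frac{5 + 2}{4} = \frac{1}{4} \cdot 7 = \frac{7}{4} \approx 1.75$)
$g{\left(f,Y \right)} = Y f$
$F{\left(o,l \right)} = \frac{7 o}{4} + o l^{2}$ ($F{\left(o,l \right)} = l o l + \frac{7 o}{4} = o l^{2} + \frac{7 o}{4} = \frac{7 o}{4} + o l^{2}$)
$\left(F{\left(-6,-5 \right)} + 18\right) 6 \left(-20\right) = \left(\frac{1}{4} \left(-6\right) \left(7 + 4 \left(-5\right)^{2}\right) + 18\right) 6 \left(-20\right) = \left(\frac{1}{4} \left(-6\right) \left(7 + 4 \cdot 25\right) + 18\right) \left(-120\right) = \left(\frac{1}{4} \left(-6\right) \left(7 + 100\right) + 18\right) \left(-120\right) = \left(\frac{1}{4} \left(-6\right) 107 + 18\right) \left(-120\right) = \left(- \frac{321}{2} + 18\right) \left(-120\right) = \left(- \frac{285}{2}\right) \left(-120\right) = 17100$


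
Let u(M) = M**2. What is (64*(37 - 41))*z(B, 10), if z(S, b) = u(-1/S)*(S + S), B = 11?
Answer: -512/11 ≈ -46.545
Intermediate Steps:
z(S, b) = 2/S (z(S, b) = (-1/S)**2*(S + S) = (2*S)/S**2 = 2/S)
(64*(37 - 41))*z(B, 10) = (64*(37 - 41))*(2/11) = (64*(-4))*(2*(1/11)) = -256*2/11 = -512/11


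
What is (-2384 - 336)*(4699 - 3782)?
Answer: -2494240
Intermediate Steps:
(-2384 - 336)*(4699 - 3782) = -2720*917 = -2494240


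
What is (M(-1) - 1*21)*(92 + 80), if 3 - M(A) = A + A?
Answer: -2752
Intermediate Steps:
M(A) = 3 - 2*A (M(A) = 3 - (A + A) = 3 - 2*A)
(M(-1) - 1*21)*(92 + 80) = ((3 - 2*(-1)) - 1*21)*(92 + 80) = ((3 + 2) - 21)*172 = (5 - 21)*172 = -16*172 = -2752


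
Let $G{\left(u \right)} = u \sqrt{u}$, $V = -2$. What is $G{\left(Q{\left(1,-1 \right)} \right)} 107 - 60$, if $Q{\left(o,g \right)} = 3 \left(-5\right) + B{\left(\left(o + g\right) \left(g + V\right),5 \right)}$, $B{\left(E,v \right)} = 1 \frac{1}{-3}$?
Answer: $-60 - \frac{4922 i \sqrt{138}}{9} \approx -60.0 - 6424.5 i$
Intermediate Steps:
$B{\left(E,v \right)} = - \frac{1}{3}$ ($B{\left(E,v \right)} = 1 \left(- \frac{1}{3}\right) = - \frac{1}{3}$)
$Q{\left(o,g \right)} = - \frac{46}{3}$ ($Q{\left(o,g \right)} = 3 \left(-5\right) - \frac{1}{3} = -15 - \frac{1}{3} = - \frac{46}{3}$)
$G{\left(u \right)} = u^{\frac{3}{2}}$
$G{\left(Q{\left(1,-1 \right)} \right)} 107 - 60 = \left(- \frac{46}{3}\right)^{\frac{3}{2}} \cdot 107 - 60 = - \frac{46 i \sqrt{138}}{9} \cdot 107 - 60 = - \frac{4922 i \sqrt{138}}{9} - 60 = -60 - \frac{4922 i \sqrt{138}}{9}$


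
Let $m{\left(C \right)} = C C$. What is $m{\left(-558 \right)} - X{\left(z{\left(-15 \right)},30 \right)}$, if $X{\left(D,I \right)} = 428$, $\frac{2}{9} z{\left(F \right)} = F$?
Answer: $310936$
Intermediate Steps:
$z{\left(F \right)} = \frac{9 F}{2}$
$m{\left(C \right)} = C^{2}$
$m{\left(-558 \right)} - X{\left(z{\left(-15 \right)},30 \right)} = \left(-558\right)^{2} - 428 = 311364 - 428 = 310936$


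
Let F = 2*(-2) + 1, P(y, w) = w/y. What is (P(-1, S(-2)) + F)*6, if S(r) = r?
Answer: -6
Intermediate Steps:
F = -3 (F = -4 + 1 = -3)
(P(-1, S(-2)) + F)*6 = (-2/(-1) - 3)*6 = (-2*(-1) - 3)*6 = (2 - 3)*6 = -1*6 = -6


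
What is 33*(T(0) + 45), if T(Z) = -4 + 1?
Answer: 1386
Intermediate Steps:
T(Z) = -3
33*(T(0) + 45) = 33*(-3 + 45) = 33*42 = 1386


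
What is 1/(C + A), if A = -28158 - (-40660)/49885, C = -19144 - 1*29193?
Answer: -9977/763182483 ≈ -1.3073e-5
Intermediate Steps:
C = -48337 (C = -19144 - 29193 = -48337)
A = -280924234/9977 (A = -28158 - (-40660)/49885 = -28158 - 1*(-8132/9977) = -28158 + 8132/9977 = -280924234/9977 ≈ -28157.)
1/(C + A) = 1/(-48337 - 280924234/9977) = 1/(-763182483/9977) = -9977/763182483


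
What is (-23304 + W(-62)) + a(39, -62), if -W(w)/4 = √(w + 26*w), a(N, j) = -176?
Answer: -23480 - 12*I*√186 ≈ -23480.0 - 163.66*I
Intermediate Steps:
W(w) = -12*√3*√w (W(w) = -4*√(w + 26*w) = -4*3*√3*√w = -12*√3*√w)
(-23304 + W(-62)) + a(39, -62) = (-23304 - 12*√3*√(-62)) - 176 = (-23304 - 12*√3*I*√62) - 176 = (-23304 - 12*I*√186) - 176 = -23480 - 12*I*√186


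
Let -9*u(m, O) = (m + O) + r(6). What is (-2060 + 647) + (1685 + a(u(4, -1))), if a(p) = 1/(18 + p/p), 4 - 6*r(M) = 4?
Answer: 5169/19 ≈ 272.05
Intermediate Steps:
r(M) = 0 (r(M) = ⅔ - ⅙*4 = ⅔ - ⅔ = 0)
u(m, O) = -O/9 - m/9 (u(m, O) = -((m + O) + 0)/9 = -((O + m) + 0)/9 = -(O + m)/9 = -O/9 - m/9)
a(p) = 1/19 (a(p) = 1/(18 + 1) = 1/19)
(-2060 + 647) + (1685 + a(u(4, -1))) = (-2060 + 647) + (1685 + 1/19) = -1413 + 32016/19 = 5169/19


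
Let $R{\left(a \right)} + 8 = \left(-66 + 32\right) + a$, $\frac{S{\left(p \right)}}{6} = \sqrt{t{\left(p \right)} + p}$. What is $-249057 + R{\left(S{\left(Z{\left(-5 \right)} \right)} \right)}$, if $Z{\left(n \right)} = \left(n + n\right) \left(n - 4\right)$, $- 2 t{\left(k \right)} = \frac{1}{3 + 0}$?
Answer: $-249099 + 7 \sqrt{66} \approx -2.4904 \cdot 10^{5}$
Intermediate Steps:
$t{\left(k \right)} = - \frac{1}{6}$ ($t{\left(k \right)} = - \frac{1}{2 \left(3 + 0\right)} = - \frac{1}{2 \cdot 3} = \left(- \frac{1}{2}\right) \frac{1}{3} = - \frac{1}{6}$)
$Z{\left(n \right)} = 2 n \left(-4 + n\right)$
$S{\left(p \right)} = 6 \sqrt{- \frac{1}{6} + p}$
$R{\left(a \right)} = -42 + a$ ($R{\left(a \right)} = -8 + \left(\left(-66 + 32\right) + a\right) = -8 + \left(-34 + a\right) = -42 + a$)
$-249057 + R{\left(S{\left(Z{\left(-5 \right)} \right)} \right)} = -249057 - \left(42 - \sqrt{-6 + 36 \cdot 2 \left(-5\right) \left(-4 - 5\right)}\right) = -249057 - \left(42 - \sqrt{-6 + 36 \cdot 2 \left(-5\right) \left(-9\right)}\right) = -249057 - \left(42 - \sqrt{-6 + 36 \cdot 90}\right) = -249057 - \left(42 - \sqrt{-6 + 3240}\right) = -249057 - \left(42 - \sqrt{3234}\right) = -249057 - \left(42 - 7 \sqrt{66}\right) = -249099 + 7 \sqrt{66}$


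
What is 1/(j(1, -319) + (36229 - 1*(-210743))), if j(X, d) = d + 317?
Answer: 1/246970 ≈ 4.0491e-6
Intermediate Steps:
j(X, d) = 317 + d
1/(j(1, -319) + (36229 - 1*(-210743))) = 1/((317 - 319) + (36229 - 1*(-210743))) = 1/(-2 + (36229 + 210743)) = 1/(-2 + 246972) = 1/246970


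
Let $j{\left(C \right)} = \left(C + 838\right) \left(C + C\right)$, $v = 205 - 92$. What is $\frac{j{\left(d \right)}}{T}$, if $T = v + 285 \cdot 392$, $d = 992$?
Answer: $\frac{3630720}{111833} \approx 32.466$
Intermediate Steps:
$v = 113$ ($v = 205 - 92 = 113$)
$j{\left(C \right)} = 2 C \left(838 + C\right)$ ($j{\left(C \right)} = \left(838 + C\right) 2 C = 2 C \left(838 + C\right)$)
$T = 111833$ ($T = 113 + 285 \cdot 392 = 113 + 111720 = 111833$)
$\frac{j{\left(d \right)}}{T} = \frac{2 \cdot 992 \left(838 + 992\right)}{111833} = 2 \cdot 992 \cdot 1830 \cdot \frac{1}{111833} = 3630720 \cdot \frac{1}{111833} = \frac{3630720}{111833}$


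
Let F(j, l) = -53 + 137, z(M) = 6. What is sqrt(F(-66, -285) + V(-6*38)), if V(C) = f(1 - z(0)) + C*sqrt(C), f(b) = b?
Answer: sqrt(79 - 456*I*sqrt(57)) ≈ 41.968 - 41.016*I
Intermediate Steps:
F(j, l) = 84
V(C) = -5 + C**(3/2) (V(C) = (1 - 1*6) + C*sqrt(C) = (1 - 6) + C**(3/2) = -5 + C**(3/2))
sqrt(F(-66, -285) + V(-6*38)) = sqrt(84 + (-5 + (-6*38)**(3/2))) = sqrt(84 + (-5 + (-228)**(3/2))) = sqrt(84 + (-5 - 456*I*sqrt(57))) = sqrt(79 - 456*I*sqrt(57))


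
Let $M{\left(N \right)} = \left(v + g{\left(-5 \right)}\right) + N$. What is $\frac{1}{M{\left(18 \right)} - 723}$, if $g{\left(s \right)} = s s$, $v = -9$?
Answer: $- \frac{1}{689} \approx -0.0014514$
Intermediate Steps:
$g{\left(s \right)} = s^{2}$
$M{\left(N \right)} = 16 + N$ ($M{\left(N \right)} = \left(-9 + \left(-5\right)^{2}\right) + N = \left(-9 + 25\right) + N = 16 + N$)
$\frac{1}{M{\left(18 \right)} - 723} = \frac{1}{\left(16 + 18\right) - 723} = \frac{1}{34 - 723} = \frac{1}{-689} = - \frac{1}{689}$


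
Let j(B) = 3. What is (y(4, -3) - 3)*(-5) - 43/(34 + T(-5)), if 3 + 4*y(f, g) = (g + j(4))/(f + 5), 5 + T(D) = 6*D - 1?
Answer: 161/4 ≈ 40.250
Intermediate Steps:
T(D) = -6 + 6*D (T(D) = -5 + (6*D - 1) = -5 + (-1 + 6*D) = -6 + 6*D)
y(f, g) = -¾ + (3 + g)/(4*(5 + f)) (y(f, g) = -¾ + ((g + 3)/(f + 5))/4 = -¾ + ((3 + g)/(5 + f))/4 = -¾ + (3 + g)/(4*(5 + f)))
(y(4, -3) - 3)*(-5) - 43/(34 + T(-5)) = ((-12 - 3 - 3*4)/(4*(5 + 4)) - 3)*(-5) - 43/(34 + (-6 + 6*(-5))) = ((¼)*(-12 - 3 - 12)/9 - 3)*(-5) - 43/(34 + (-6 - 30)) = ((¼)*(⅑)*(-27) - 3)*(-5) - 43/(34 - 36) = (-¾ - 3)*(-5) - 43/(-2) = -15/4*(-5) - ½*(-43) = 75/4 + 43/2 = 161/4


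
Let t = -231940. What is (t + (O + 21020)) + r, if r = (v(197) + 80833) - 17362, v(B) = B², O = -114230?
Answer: -222870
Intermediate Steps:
r = 102280 (r = (197² + 80833) - 17362 = (38809 + 80833) - 17362 = 119642 - 17362 = 102280)
(t + (O + 21020)) + r = (-231940 + (-114230 + 21020)) + 102280 = (-231940 - 93210) + 102280 = -325150 + 102280 = -222870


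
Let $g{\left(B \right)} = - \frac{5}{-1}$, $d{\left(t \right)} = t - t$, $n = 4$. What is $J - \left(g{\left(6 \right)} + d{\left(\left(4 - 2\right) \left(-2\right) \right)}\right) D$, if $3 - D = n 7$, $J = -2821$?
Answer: $-2696$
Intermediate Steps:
$D = -25$ ($D = 3 - 4 \cdot 7 = 3 - 28 = -25$)
$d{\left(t \right)} = 0$
$g{\left(B \right)} = 5$ ($g{\left(B \right)} = \left(-5\right) \left(-1\right) = 5$)
$J - \left(g{\left(6 \right)} + d{\left(\left(4 - 2\right) \left(-2\right) \right)}\right) D = -2821 - \left(5 + 0\right) \left(-25\right) = -2821 - 5 \left(-25\right) = -2821 - -125 = -2821 + 125 = -2696$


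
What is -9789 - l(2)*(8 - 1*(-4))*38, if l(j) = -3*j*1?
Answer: -7053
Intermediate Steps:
l(j) = -3*j
-9789 - l(2)*(8 - 1*(-4))*38 = -9789 - (-3*2)*(8 - 1*(-4))*38 = -9789 - (-6*(8 + 4))*38 = -9789 - (-6*12)*38 = -9789 - (-72)*38 = -9789 - 1*(-2736) = -9789 + 2736 = -7053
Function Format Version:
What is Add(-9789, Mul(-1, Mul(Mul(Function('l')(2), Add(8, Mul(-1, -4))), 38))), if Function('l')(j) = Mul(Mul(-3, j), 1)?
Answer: -7053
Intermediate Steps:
Function('l')(j) = Mul(-3, j)
Add(-9789, Mul(-1, Mul(Mul(Function('l')(2), Add(8, Mul(-1, -4))), 38))) = Add(-9789, Mul(-1, Mul(Mul(Mul(-3, 2), Add(8, Mul(-1, -4))), 38))) = Add(-9789, Mul(-1, Mul(Mul(-6, Add(8, 4)), 38))) = Add(-9789, Mul(-1, Mul(Mul(-6, 12), 38))) = Add(-9789, Mul(-1, Mul(-72, 38))) = Add(-9789, Mul(-1, -2736)) = Add(-9789, 2736) = -7053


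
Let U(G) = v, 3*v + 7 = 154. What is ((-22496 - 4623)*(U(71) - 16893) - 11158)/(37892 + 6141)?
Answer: 456781278/44033 ≈ 10374.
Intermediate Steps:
v = 49 (v = -7/3 + (⅓)*154 = -7/3 + 154/3 = 49)
U(G) = 49
((-22496 - 4623)*(U(71) - 16893) - 11158)/(37892 + 6141) = ((-22496 - 4623)*(49 - 16893) - 11158)/(37892 + 6141) = (-27119*(-16844) - 11158)/44033 = (456792436 - 11158)*(1/44033) = 456781278*(1/44033) = 456781278/44033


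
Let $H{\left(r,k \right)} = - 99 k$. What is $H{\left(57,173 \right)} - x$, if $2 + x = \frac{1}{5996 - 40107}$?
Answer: $- \frac{584150874}{34111} \approx -17125.0$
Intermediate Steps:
$x = - \frac{68223}{34111}$ ($x = -2 + \frac{1}{5996 - 40107} = -2 + \frac{1}{-34111} = -2 - \frac{1}{34111} = - \frac{68223}{34111} \approx -2.0$)
$H{\left(57,173 \right)} - x = \left(-99\right) 173 - - \frac{68223}{34111} = -17127 + \frac{68223}{34111} = - \frac{584150874}{34111}$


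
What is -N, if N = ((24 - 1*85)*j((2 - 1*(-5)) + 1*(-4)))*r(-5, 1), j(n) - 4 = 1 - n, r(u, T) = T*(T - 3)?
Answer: -244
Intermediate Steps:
r(u, T) = T*(-3 + T)
j(n) = 5 - n (j(n) = 4 + (1 - n) = 5 - n)
N = 244 (N = ((24 - 1*85)*(5 - ((2 - 1*(-5)) + 1*(-4))))*(1*(-3 + 1)) = ((24 - 85)*(5 - ((2 + 5) - 4)))*(1*(-2)) = -61*(5 - (7 - 4))*(-2) = -61*(5 - 1*3)*(-2) = -61*(5 - 3)*(-2) = -61*2*(-2) = -122*(-2) = 244)
-N = -1*244 = -244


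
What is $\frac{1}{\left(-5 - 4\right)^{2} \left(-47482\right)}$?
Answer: $- \frac{1}{3846042} \approx -2.6001 \cdot 10^{-7}$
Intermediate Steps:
$\frac{1}{\left(-5 - 4\right)^{2} \left(-47482\right)} = \frac{1}{\left(-9\right)^{2} \left(-47482\right)} = \frac{1}{81 \left(-47482\right)} = \frac{1}{-3846042} = - \frac{1}{3846042}$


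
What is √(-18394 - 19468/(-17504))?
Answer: I*√88053081038/2188 ≈ 135.62*I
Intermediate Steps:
√(-18394 - 19468/(-17504)) = √(-18394 - 19468*(-1/17504)) = √(-18394 + 4867/4376) = √(-80487277/4376) = I*√88053081038/2188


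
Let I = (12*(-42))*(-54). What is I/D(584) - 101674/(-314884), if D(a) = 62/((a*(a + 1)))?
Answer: 731953703822987/4880702 ≈ 1.4997e+8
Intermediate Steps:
I = 27216 (I = -504*(-54) = 27216)
D(a) = 62/(a*(1 + a)) (D(a) = 62/((a*(1 + a))) = 62*(1/(a*(1 + a))) = 62/(a*(1 + a)))
I/D(584) - 101674/(-314884) = 27216/((62/(584*(1 + 584)))) - 101674/(-314884) = 27216/((62*(1/584)/585)) - 101674*(-1/314884) = 27216/((62*(1/584)*(1/585))) + 50837/157442 = 27216/(31/170820) + 50837/157442 = 27216*(170820/31) + 50837/157442 = 4649037120/31 + 50837/157442 = 731953703822987/4880702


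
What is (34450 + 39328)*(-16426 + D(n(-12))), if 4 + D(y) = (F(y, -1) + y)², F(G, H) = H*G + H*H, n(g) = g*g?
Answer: -1212098762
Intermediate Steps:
n(g) = g²
F(G, H) = H² + G*H (F(G, H) = G*H + H² = H² + G*H)
D(y) = -3 (D(y) = -4 + (-(y - 1) + y)² = -4 + (-(-1 + y) + y)² = -4 + ((1 - y) + y)² = -4 + 1² = -4 + 1 = -3)
(34450 + 39328)*(-16426 + D(n(-12))) = (34450 + 39328)*(-16426 - 3) = 73778*(-16429) = -1212098762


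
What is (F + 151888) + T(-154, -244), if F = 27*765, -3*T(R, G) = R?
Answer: 517783/3 ≈ 1.7259e+5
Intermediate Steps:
T(R, G) = -R/3
F = 20655
(F + 151888) + T(-154, -244) = (20655 + 151888) - ⅓*(-154) = 172543 + 154/3 = 517783/3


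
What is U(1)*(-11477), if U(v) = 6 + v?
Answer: -80339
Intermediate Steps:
U(1)*(-11477) = (6 + 1)*(-11477) = 7*(-11477) = -80339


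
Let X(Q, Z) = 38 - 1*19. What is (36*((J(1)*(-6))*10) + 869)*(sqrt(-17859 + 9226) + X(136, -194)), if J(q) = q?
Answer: -24529 - 1291*I*sqrt(8633) ≈ -24529.0 - 1.1995e+5*I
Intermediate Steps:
X(Q, Z) = 19 (X(Q, Z) = 38 - 19 = 19)
(36*((J(1)*(-6))*10) + 869)*(sqrt(-17859 + 9226) + X(136, -194)) = (36*((1*(-6))*10) + 869)*(sqrt(-17859 + 9226) + 19) = (36*(-6*10) + 869)*(sqrt(-8633) + 19) = (36*(-60) + 869)*(I*sqrt(8633) + 19) = (-2160 + 869)*(19 + I*sqrt(8633)) = -1291*(19 + I*sqrt(8633)) = -24529 - 1291*I*sqrt(8633)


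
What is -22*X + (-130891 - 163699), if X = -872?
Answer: -275406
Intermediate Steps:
-22*X + (-130891 - 163699) = -22*(-872) + (-130891 - 163699) = 19184 - 294590 = -275406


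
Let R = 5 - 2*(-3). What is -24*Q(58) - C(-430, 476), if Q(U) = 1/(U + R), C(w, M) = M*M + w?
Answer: -5201366/23 ≈ -2.2615e+5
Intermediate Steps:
C(w, M) = w + M² (C(w, M) = M² + w = w + M²)
R = 11 (R = 5 + 6 = 11)
Q(U) = 1/(11 + U) (Q(U) = 1/(U + 11) = 1/(11 + U))
-24*Q(58) - C(-430, 476) = -24/(11 + 58) - (-430 + 476²) = -24/69 - (-430 + 226576) = -24*1/69 - 1*226146 = -8/23 - 226146 = -5201366/23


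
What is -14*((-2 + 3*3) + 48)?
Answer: -770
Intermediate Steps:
-14*((-2 + 3*3) + 48) = -14*((-2 + 9) + 48) = -14*(7 + 48) = -14*55 = -770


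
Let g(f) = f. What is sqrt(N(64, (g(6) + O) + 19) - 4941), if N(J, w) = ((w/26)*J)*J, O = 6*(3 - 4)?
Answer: I*sqrt(329173)/13 ≈ 44.134*I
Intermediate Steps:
O = -6 (O = 6*(-1) = -6)
N(J, w) = w*J**2/26 (N(J, w) = ((w*(1/26))*J)*J = ((w/26)*J)*J = (J*w/26)*J = w*J**2/26)
sqrt(N(64, (g(6) + O) + 19) - 4941) = sqrt((1/26)*((6 - 6) + 19)*64**2 - 4941) = sqrt((1/26)*(0 + 19)*4096 - 4941) = sqrt((1/26)*19*4096 - 4941) = sqrt(38912/13 - 4941) = sqrt(-25321/13) = I*sqrt(329173)/13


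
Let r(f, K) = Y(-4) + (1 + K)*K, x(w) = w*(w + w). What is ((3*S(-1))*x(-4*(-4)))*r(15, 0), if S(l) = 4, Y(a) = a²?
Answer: 98304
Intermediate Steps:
x(w) = 2*w² (x(w) = w*(2*w) = 2*w²)
r(f, K) = 16 + K*(1 + K) (r(f, K) = (-4)² + (1 + K)*K = 16 + K*(1 + K))
((3*S(-1))*x(-4*(-4)))*r(15, 0) = ((3*4)*(2*(-4*(-4))²))*(16 + 0 + 0²) = (12*(2*16²))*(16 + 0 + 0) = (12*(2*256))*16 = (12*512)*16 = 6144*16 = 98304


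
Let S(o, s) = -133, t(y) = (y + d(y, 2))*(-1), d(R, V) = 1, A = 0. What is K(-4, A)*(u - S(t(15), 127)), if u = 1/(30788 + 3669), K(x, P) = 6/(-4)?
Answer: -6874173/34457 ≈ -199.50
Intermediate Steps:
t(y) = -1 - y (t(y) = (y + 1)*(-1) = (1 + y)*(-1) = -1 - y)
K(x, P) = -3/2 (K(x, P) = 6*(-¼) = -3/2)
u = 1/34457 ≈ 2.9022e-5
K(-4, A)*(u - S(t(15), 127)) = -3*(1/34457 - 1*(-133))/2 = -3*(1/34457 + 133)/2 = -3/2*4582782/34457 = -6874173/34457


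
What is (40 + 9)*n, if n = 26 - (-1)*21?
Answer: 2303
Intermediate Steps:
n = 47 (n = 26 - 1*(-21) = 26 + 21 = 47)
(40 + 9)*n = (40 + 9)*47 = 49*47 = 2303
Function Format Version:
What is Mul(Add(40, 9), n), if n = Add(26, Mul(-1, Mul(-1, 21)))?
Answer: 2303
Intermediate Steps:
n = 47 (n = Add(26, Mul(-1, -21)) = Add(26, 21) = 47)
Mul(Add(40, 9), n) = Mul(Add(40, 9), 47) = Mul(49, 47) = 2303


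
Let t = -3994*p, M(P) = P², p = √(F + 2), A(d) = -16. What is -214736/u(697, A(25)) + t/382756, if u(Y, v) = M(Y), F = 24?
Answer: -214736/485809 - 1997*√26/191378 ≈ -0.49522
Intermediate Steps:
p = √26 (p = √(24 + 2) = √26 ≈ 5.0990)
t = -3994*√26 ≈ -20366.
u(Y, v) = Y²
-214736/u(697, A(25)) + t/382756 = -214736/(697²) - 3994*√26/382756 = -214736/485809 - 3994*√26*(1/382756) = -214736*1/485809 - 1997*√26/191378 = -214736/485809 - 1997*√26/191378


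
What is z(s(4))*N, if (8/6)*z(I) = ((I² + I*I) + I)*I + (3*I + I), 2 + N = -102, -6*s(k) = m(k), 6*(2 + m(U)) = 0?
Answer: -1066/9 ≈ -118.44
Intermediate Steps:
m(U) = -2 (m(U) = -2 + (⅙)*0 = -2 + 0 = -2)
s(k) = ⅓ (s(k) = -⅙*(-2) = ⅓)
N = -104 (N = -2 - 102 = -104)
z(I) = 3*I + 3*I*(I + 2*I²)/4 (z(I) = 3*(((I² + I*I) + I)*I + (3*I + I))/4 = 3*(((I² + I²) + I)*I + 4*I)/4 = 3*((2*I² + I)*I + 4*I)/4 = 3*((I + 2*I²)*I + 4*I)/4 = 3*(I*(I + 2*I²) + 4*I)/4 = 3*(4*I + I*(I + 2*I²))/4 = 3*I + 3*I*(I + 2*I²)/4)
z(s(4))*N = ((¾)*(⅓)*(4 + ⅓ + 2*(⅓)²))*(-104) = ((¾)*(⅓)*(4 + ⅓ + 2*(⅑)))*(-104) = ((¾)*(⅓)*(4 + ⅓ + 2/9))*(-104) = ((¾)*(⅓)*(41/9))*(-104) = (41/36)*(-104) = -1066/9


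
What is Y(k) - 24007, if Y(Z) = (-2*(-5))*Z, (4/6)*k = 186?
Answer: -21217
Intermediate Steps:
k = 279 (k = (3/2)*186 = 279)
Y(Z) = 10*Z
Y(k) - 24007 = 10*279 - 24007 = 2790 - 24007 = -21217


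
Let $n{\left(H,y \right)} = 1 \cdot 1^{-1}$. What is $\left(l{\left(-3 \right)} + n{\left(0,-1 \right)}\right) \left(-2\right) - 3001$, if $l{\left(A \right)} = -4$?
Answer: $-2995$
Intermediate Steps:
$n{\left(H,y \right)} = 1$ ($n{\left(H,y \right)} = 1 \cdot 1 = 1$)
$\left(l{\left(-3 \right)} + n{\left(0,-1 \right)}\right) \left(-2\right) - 3001 = \left(-4 + 1\right) \left(-2\right) - 3001 = \left(-3\right) \left(-2\right) - 3001 = 6 - 3001 = -2995$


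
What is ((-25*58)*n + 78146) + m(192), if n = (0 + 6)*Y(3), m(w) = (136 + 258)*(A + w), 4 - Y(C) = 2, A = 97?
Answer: 174612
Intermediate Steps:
Y(C) = 2 (Y(C) = 4 - 1*2 = 4 - 2 = 2)
m(w) = 38218 + 394*w (m(w) = (136 + 258)*(97 + w) = 394*(97 + w) = 38218 + 394*w)
n = 12 (n = (0 + 6)*2 = 6*2 = 12)
((-25*58)*n + 78146) + m(192) = (-25*58*12 + 78146) + (38218 + 394*192) = (-1450*12 + 78146) + (38218 + 75648) = (-17400 + 78146) + 113866 = 60746 + 113866 = 174612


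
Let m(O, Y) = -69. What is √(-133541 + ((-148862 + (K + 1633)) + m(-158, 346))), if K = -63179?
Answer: I*√344018 ≈ 586.53*I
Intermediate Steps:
√(-133541 + ((-148862 + (K + 1633)) + m(-158, 346))) = √(-133541 + ((-148862 + (-63179 + 1633)) - 69)) = √(-133541 + ((-148862 - 61546) - 69)) = √(-133541 + (-210408 - 69)) = √(-133541 - 210477) = √(-344018) = I*√344018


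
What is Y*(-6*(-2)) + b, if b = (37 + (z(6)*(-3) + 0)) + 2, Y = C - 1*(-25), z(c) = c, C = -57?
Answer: -363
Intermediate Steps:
Y = -32 (Y = -57 - 1*(-25) = -57 + 25 = -32)
b = 21 (b = (37 + (6*(-3) + 0)) + 2 = (37 + (-18 + 0)) + 2 = (37 - 18) + 2 = 19 + 2 = 21)
Y*(-6*(-2)) + b = -(-192)*(-2) + 21 = -32*12 + 21 = -384 + 21 = -363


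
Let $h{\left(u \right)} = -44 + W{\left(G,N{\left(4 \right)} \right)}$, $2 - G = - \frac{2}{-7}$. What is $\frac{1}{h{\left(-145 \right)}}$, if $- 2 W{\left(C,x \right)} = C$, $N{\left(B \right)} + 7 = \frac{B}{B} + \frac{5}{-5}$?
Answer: $- \frac{7}{314} \approx -0.022293$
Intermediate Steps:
$N{\left(B \right)} = -7$ ($N{\left(B \right)} = -7 + \left(\frac{B}{B} + \frac{5}{-5}\right) = -7 + \left(1 + 5 \left(- \frac{1}{5}\right)\right) = -7 + \left(1 - 1\right) = -7 + 0 = -7$)
$G = \frac{12}{7}$ ($G = 2 - - \frac{2}{-7} = 2 - \left(-2\right) \left(- \frac{1}{7}\right) = 2 - \frac{2}{7} = \frac{12}{7} \approx 1.7143$)
$W{\left(C,x \right)} = - \frac{C}{2}$
$h{\left(u \right)} = - \frac{314}{7}$ ($h{\left(u \right)} = -44 - \frac{6}{7} = - \frac{314}{7}$)
$\frac{1}{h{\left(-145 \right)}} = \frac{1}{- \frac{314}{7}} = - \frac{7}{314}$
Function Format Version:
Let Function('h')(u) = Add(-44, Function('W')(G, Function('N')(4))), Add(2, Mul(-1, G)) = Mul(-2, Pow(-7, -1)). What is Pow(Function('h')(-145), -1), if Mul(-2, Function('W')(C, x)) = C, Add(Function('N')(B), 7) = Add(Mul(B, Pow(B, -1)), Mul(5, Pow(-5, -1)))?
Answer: Rational(-7, 314) ≈ -0.022293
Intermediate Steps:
Function('N')(B) = -7 (Function('N')(B) = Add(-7, Add(Mul(B, Pow(B, -1)), Mul(5, Pow(-5, -1)))) = Add(-7, Add(1, Mul(5, Rational(-1, 5)))) = Add(-7, Add(1, -1)) = Add(-7, 0) = -7)
G = Rational(12, 7) (G = Add(2, Mul(-1, Mul(-2, Pow(-7, -1)))) = Add(2, Mul(-1, Mul(-2, Rational(-1, 7)))) = Add(2, Mul(-1, Rational(2, 7))) = Add(2, Rational(-2, 7)) = Rational(12, 7) ≈ 1.7143)
Function('W')(C, x) = Mul(Rational(-1, 2), C)
Function('h')(u) = Rational(-314, 7) (Function('h')(u) = Add(-44, Mul(Rational(-1, 2), Rational(12, 7))) = Add(-44, Rational(-6, 7)) = Rational(-314, 7))
Pow(Function('h')(-145), -1) = Pow(Rational(-314, 7), -1) = Rational(-7, 314)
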